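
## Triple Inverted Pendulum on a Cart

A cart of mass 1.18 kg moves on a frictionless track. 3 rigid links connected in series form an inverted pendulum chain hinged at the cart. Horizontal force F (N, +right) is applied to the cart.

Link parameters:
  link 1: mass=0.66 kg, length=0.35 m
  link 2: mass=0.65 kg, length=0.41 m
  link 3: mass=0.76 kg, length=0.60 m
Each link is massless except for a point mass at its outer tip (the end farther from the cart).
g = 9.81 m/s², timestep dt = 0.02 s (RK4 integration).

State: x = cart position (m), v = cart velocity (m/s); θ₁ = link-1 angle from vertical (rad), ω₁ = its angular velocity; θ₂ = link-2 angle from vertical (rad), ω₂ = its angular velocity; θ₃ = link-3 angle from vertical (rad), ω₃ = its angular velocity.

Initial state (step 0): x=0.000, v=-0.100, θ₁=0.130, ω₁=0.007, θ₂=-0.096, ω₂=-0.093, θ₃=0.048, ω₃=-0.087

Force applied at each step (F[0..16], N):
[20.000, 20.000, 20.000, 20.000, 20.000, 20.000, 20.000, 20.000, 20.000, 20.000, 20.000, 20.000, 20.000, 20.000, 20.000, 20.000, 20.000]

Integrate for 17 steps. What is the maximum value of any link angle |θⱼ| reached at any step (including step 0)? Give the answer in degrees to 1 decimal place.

apply F[0]=+20.000 → step 1: x=0.001, v=0.193, θ₁=0.125, ω₁=-0.479, θ₂=-0.102, ω₂=-0.528, θ₃=0.047, ω₃=0.017
apply F[1]=+20.000 → step 2: x=0.008, v=0.491, θ₁=0.111, ω₁=-0.996, θ₂=-0.117, ω₂=-0.953, θ₃=0.049, ω₃=0.124
apply F[2]=+20.000 → step 3: x=0.021, v=0.798, θ₁=0.085, ω₁=-1.578, θ₂=-0.140, ω₂=-1.352, θ₃=0.052, ω₃=0.234
apply F[3]=+20.000 → step 4: x=0.040, v=1.118, θ₁=0.047, ω₁=-2.259, θ₂=-0.171, ω₂=-1.701, θ₃=0.058, ω₃=0.343
apply F[4]=+20.000 → step 5: x=0.065, v=1.452, θ₁=-0.006, ω₁=-3.067, θ₂=-0.208, ω₂=-1.961, θ₃=0.066, ω₃=0.436
apply F[5]=+20.000 → step 6: x=0.098, v=1.795, θ₁=-0.077, ω₁=-4.011, θ₂=-0.248, ω₂=-2.090, θ₃=0.075, ω₃=0.487
apply F[6]=+20.000 → step 7: x=0.137, v=2.130, θ₁=-0.167, ω₁=-5.048, θ₂=-0.290, ω₂=-2.056, θ₃=0.085, ω₃=0.458
apply F[7]=+20.000 → step 8: x=0.183, v=2.430, θ₁=-0.278, ω₁=-6.058, θ₂=-0.330, ω₂=-1.886, θ₃=0.093, ω₃=0.311
apply F[8]=+20.000 → step 9: x=0.234, v=2.662, θ₁=-0.408, ω₁=-6.875, θ₂=-0.365, ω₂=-1.687, θ₃=0.096, ω₃=0.039
apply F[9]=+20.000 → step 10: x=0.289, v=2.816, θ₁=-0.551, ω₁=-7.395, θ₂=-0.398, ω₂=-1.606, θ₃=0.094, ω₃=-0.322
apply F[10]=+20.000 → step 11: x=0.346, v=2.906, θ₁=-0.702, ω₁=-7.643, θ₂=-0.431, ω₂=-1.723, θ₃=0.083, ω₃=-0.715
apply F[11]=+20.000 → step 12: x=0.405, v=2.954, θ₁=-0.856, ω₁=-7.714, θ₂=-0.468, ω₂=-2.036, θ₃=0.065, ω₃=-1.102
apply F[12]=+20.000 → step 13: x=0.464, v=2.979, θ₁=-1.010, ω₁=-7.687, θ₂=-0.513, ω₂=-2.504, θ₃=0.039, ω₃=-1.472
apply F[13]=+20.000 → step 14: x=0.524, v=2.987, θ₁=-1.163, ω₁=-7.602, θ₂=-0.569, ω₂=-3.085, θ₃=0.006, ω₃=-1.834
apply F[14]=+20.000 → step 15: x=0.584, v=2.986, θ₁=-1.314, ω₁=-7.470, θ₂=-0.637, ω₂=-3.745, θ₃=-0.034, ω₃=-2.199
apply F[15]=+20.000 → step 16: x=0.643, v=2.977, θ₁=-1.462, ω₁=-7.285, θ₂=-0.719, ω₂=-4.453, θ₃=-0.082, ω₃=-2.585
apply F[16]=+20.000 → step 17: x=0.703, v=2.962, θ₁=-1.605, ω₁=-7.030, θ₂=-0.816, ω₂=-5.184, θ₃=-0.138, ω₃=-3.009
Max |angle| over trajectory = 1.605 rad = 92.0°.

Answer: 92.0°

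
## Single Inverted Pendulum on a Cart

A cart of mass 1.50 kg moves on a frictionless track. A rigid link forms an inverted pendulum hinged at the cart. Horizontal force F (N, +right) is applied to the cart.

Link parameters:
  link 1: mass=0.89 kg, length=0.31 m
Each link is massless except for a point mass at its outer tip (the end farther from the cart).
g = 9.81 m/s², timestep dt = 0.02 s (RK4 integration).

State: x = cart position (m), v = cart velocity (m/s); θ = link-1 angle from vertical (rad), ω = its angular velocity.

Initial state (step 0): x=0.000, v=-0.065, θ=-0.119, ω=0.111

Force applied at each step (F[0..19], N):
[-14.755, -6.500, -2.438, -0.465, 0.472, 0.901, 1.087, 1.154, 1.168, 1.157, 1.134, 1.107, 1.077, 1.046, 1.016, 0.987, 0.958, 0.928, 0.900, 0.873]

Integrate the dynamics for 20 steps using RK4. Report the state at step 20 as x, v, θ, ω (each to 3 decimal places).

apply F[0]=-14.755 → step 1: x=-0.003, v=-0.247, θ=-0.112, ω=0.621
apply F[1]=-6.500 → step 2: x=-0.009, v=-0.321, θ=-0.098, ω=0.792
apply F[2]=-2.438 → step 3: x=-0.015, v=-0.343, θ=-0.082, ω=0.807
apply F[3]=-0.465 → step 4: x=-0.022, v=-0.341, θ=-0.066, ω=0.754
apply F[4]=+0.472 → step 5: x=-0.029, v=-0.328, θ=-0.052, ω=0.675
apply F[5]=+0.901 → step 6: x=-0.035, v=-0.311, θ=-0.039, ω=0.591
apply F[6]=+1.087 → step 7: x=-0.041, v=-0.293, θ=-0.028, ω=0.510
apply F[7]=+1.154 → step 8: x=-0.047, v=-0.275, θ=-0.019, ω=0.437
apply F[8]=+1.168 → step 9: x=-0.052, v=-0.257, θ=-0.011, ω=0.372
apply F[9]=+1.157 → step 10: x=-0.057, v=-0.241, θ=-0.004, ω=0.315
apply F[10]=+1.134 → step 11: x=-0.062, v=-0.226, θ=0.002, ω=0.266
apply F[11]=+1.107 → step 12: x=-0.066, v=-0.212, θ=0.007, ω=0.223
apply F[12]=+1.077 → step 13: x=-0.071, v=-0.198, θ=0.011, ω=0.186
apply F[13]=+1.046 → step 14: x=-0.074, v=-0.186, θ=0.014, ω=0.153
apply F[14]=+1.016 → step 15: x=-0.078, v=-0.174, θ=0.017, ω=0.126
apply F[15]=+0.987 → step 16: x=-0.081, v=-0.163, θ=0.019, ω=0.102
apply F[16]=+0.958 → step 17: x=-0.084, v=-0.153, θ=0.021, ω=0.081
apply F[17]=+0.928 → step 18: x=-0.087, v=-0.143, θ=0.023, ω=0.063
apply F[18]=+0.900 → step 19: x=-0.090, v=-0.134, θ=0.024, ω=0.048
apply F[19]=+0.873 → step 20: x=-0.093, v=-0.125, θ=0.025, ω=0.035

Answer: x=-0.093, v=-0.125, θ=0.025, ω=0.035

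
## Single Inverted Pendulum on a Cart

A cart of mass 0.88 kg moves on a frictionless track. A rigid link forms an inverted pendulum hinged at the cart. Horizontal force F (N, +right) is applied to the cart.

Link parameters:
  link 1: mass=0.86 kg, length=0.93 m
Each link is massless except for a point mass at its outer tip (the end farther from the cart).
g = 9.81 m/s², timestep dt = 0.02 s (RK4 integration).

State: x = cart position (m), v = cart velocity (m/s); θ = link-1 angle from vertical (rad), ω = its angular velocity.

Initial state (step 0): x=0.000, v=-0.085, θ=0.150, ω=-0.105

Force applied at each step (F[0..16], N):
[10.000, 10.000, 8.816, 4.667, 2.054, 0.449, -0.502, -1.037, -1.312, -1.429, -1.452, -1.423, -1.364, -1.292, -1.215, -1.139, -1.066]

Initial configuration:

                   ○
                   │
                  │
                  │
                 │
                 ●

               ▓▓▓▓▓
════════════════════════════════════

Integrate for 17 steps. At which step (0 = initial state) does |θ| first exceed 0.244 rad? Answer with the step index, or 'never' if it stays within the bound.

Answer: never

Derivation:
apply F[0]=+10.000 → step 1: x=0.000, v=0.110, θ=0.146, ω=-0.281
apply F[1]=+10.000 → step 2: x=0.004, v=0.307, θ=0.139, ω=-0.461
apply F[2]=+8.816 → step 3: x=0.012, v=0.480, θ=0.128, ω=-0.617
apply F[3]=+4.667 → step 4: x=0.023, v=0.562, θ=0.115, ω=-0.679
apply F[4]=+2.054 → step 5: x=0.034, v=0.589, θ=0.101, ω=-0.685
apply F[5]=+0.449 → step 6: x=0.046, v=0.582, θ=0.088, ω=-0.658
apply F[6]=-0.502 → step 7: x=0.057, v=0.556, θ=0.075, ω=-0.613
apply F[7]=-1.037 → step 8: x=0.068, v=0.520, θ=0.064, ω=-0.559
apply F[8]=-1.312 → step 9: x=0.078, v=0.479, θ=0.053, ω=-0.503
apply F[9]=-1.429 → step 10: x=0.087, v=0.438, θ=0.043, ω=-0.449
apply F[10]=-1.452 → step 11: x=0.096, v=0.398, θ=0.035, ω=-0.397
apply F[11]=-1.423 → step 12: x=0.103, v=0.359, θ=0.027, ω=-0.350
apply F[12]=-1.364 → step 13: x=0.110, v=0.324, θ=0.021, ω=-0.306
apply F[13]=-1.292 → step 14: x=0.116, v=0.291, θ=0.015, ω=-0.267
apply F[14]=-1.215 → step 15: x=0.122, v=0.261, θ=0.010, ω=-0.232
apply F[15]=-1.139 → step 16: x=0.127, v=0.234, θ=0.006, ω=-0.201
apply F[16]=-1.066 → step 17: x=0.131, v=0.209, θ=0.002, ω=-0.173
max |θ| = 0.150 ≤ 0.244 over all 18 states.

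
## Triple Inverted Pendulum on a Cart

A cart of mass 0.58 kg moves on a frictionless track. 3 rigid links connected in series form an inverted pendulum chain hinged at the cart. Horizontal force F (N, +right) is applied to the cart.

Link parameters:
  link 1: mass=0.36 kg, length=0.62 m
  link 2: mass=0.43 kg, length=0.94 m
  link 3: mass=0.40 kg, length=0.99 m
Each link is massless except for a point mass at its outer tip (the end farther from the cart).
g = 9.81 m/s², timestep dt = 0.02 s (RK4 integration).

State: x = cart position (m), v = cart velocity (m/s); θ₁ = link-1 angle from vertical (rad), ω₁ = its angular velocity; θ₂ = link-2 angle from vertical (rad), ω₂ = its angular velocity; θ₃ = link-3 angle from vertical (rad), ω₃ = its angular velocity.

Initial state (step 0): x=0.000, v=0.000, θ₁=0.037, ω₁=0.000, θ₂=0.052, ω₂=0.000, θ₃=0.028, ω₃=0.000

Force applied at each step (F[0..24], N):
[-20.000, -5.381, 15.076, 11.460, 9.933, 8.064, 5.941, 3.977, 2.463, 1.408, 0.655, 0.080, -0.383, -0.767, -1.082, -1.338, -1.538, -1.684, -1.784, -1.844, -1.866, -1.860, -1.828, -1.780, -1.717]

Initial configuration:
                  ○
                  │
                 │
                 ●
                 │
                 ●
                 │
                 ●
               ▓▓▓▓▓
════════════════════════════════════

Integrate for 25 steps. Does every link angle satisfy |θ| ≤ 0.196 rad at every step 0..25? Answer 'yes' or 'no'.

Answer: yes

Derivation:
apply F[0]=-20.000 → step 1: x=-0.007, v=-0.703, θ₁=0.048, ω₁=1.139, θ₂=0.052, ω₂=0.010, θ₃=0.028, ω₃=-0.008
apply F[1]=-5.381 → step 2: x=-0.023, v=-0.909, θ₁=0.075, ω₁=1.495, θ₂=0.052, ω₂=0.009, θ₃=0.028, ω₃=-0.015
apply F[2]=+15.076 → step 3: x=-0.036, v=-0.428, θ₁=0.097, ω₁=0.779, θ₂=0.052, ω₂=-0.012, θ₃=0.027, ω₃=-0.026
apply F[3]=+11.460 → step 4: x=-0.042, v=-0.081, θ₁=0.108, ω₁=0.297, θ₂=0.052, ω₂=-0.047, θ₃=0.027, ω₃=-0.037
apply F[4]=+9.933 → step 5: x=-0.040, v=0.211, θ₁=0.110, ω₁=-0.087, θ₂=0.050, ω₂=-0.088, θ₃=0.026, ω₃=-0.048
apply F[5]=+8.064 → step 6: x=-0.034, v=0.441, θ₁=0.105, ω₁=-0.374, θ₂=0.048, ω₂=-0.128, θ₃=0.025, ω₃=-0.058
apply F[6]=+5.941 → step 7: x=-0.023, v=0.603, θ₁=0.096, ω₁=-0.561, θ₂=0.045, ω₂=-0.163, θ₃=0.023, ω₃=-0.067
apply F[7]=+3.977 → step 8: x=-0.010, v=0.703, θ₁=0.084, ω₁=-0.659, θ₂=0.042, ω₂=-0.191, θ₃=0.022, ω₃=-0.075
apply F[8]=+2.463 → step 9: x=0.004, v=0.758, θ₁=0.070, ω₁=-0.695, θ₂=0.038, ω₂=-0.213, θ₃=0.020, ω₃=-0.082
apply F[9]=+1.408 → step 10: x=0.020, v=0.781, θ₁=0.057, ω₁=-0.694, θ₂=0.033, ω₂=-0.229, θ₃=0.019, ω₃=-0.088
apply F[10]=+0.655 → step 11: x=0.035, v=0.785, θ₁=0.043, ω₁=-0.670, θ₂=0.029, ω₂=-0.239, θ₃=0.017, ω₃=-0.093
apply F[11]=+0.080 → step 12: x=0.051, v=0.773, θ₁=0.030, ω₁=-0.633, θ₂=0.024, ω₂=-0.244, θ₃=0.015, ω₃=-0.097
apply F[12]=-0.383 → step 13: x=0.066, v=0.751, θ₁=0.018, ω₁=-0.587, θ₂=0.019, ω₂=-0.244, θ₃=0.013, ω₃=-0.099
apply F[13]=-0.767 → step 14: x=0.081, v=0.720, θ₁=0.007, ω₁=-0.536, θ₂=0.014, ω₂=-0.241, θ₃=0.011, ω₃=-0.101
apply F[14]=-1.082 → step 15: x=0.095, v=0.682, θ₁=-0.003, ω₁=-0.482, θ₂=0.009, ω₂=-0.233, θ₃=0.009, ω₃=-0.102
apply F[15]=-1.338 → step 16: x=0.108, v=0.639, θ₁=-0.013, ω₁=-0.426, θ₂=0.005, ω₂=-0.223, θ₃=0.007, ω₃=-0.101
apply F[16]=-1.538 → step 17: x=0.120, v=0.592, θ₁=-0.020, ω₁=-0.370, θ₂=0.000, ω₂=-0.211, θ₃=0.005, ω₃=-0.100
apply F[17]=-1.684 → step 18: x=0.132, v=0.544, θ₁=-0.027, ω₁=-0.316, θ₂=-0.004, ω₂=-0.197, θ₃=0.003, ω₃=-0.098
apply F[18]=-1.784 → step 19: x=0.142, v=0.495, θ₁=-0.033, ω₁=-0.264, θ₂=-0.007, ω₂=-0.181, θ₃=0.001, ω₃=-0.095
apply F[19]=-1.844 → step 20: x=0.152, v=0.445, θ₁=-0.038, ω₁=-0.215, θ₂=-0.011, ω₂=-0.165, θ₃=-0.001, ω₃=-0.091
apply F[20]=-1.866 → step 21: x=0.160, v=0.397, θ₁=-0.042, ω₁=-0.170, θ₂=-0.014, ω₂=-0.148, θ₃=-0.002, ω₃=-0.087
apply F[21]=-1.860 → step 22: x=0.167, v=0.350, θ₁=-0.045, ω₁=-0.128, θ₂=-0.017, ω₂=-0.131, θ₃=-0.004, ω₃=-0.082
apply F[22]=-1.828 → step 23: x=0.174, v=0.306, θ₁=-0.047, ω₁=-0.092, θ₂=-0.019, ω₂=-0.115, θ₃=-0.006, ω₃=-0.077
apply F[23]=-1.780 → step 24: x=0.180, v=0.264, θ₁=-0.048, ω₁=-0.059, θ₂=-0.021, ω₂=-0.098, θ₃=-0.007, ω₃=-0.072
apply F[24]=-1.717 → step 25: x=0.185, v=0.224, θ₁=-0.049, ω₁=-0.030, θ₂=-0.023, ω₂=-0.083, θ₃=-0.009, ω₃=-0.066
Max |angle| over trajectory = 0.110 rad; bound = 0.196 → within bound.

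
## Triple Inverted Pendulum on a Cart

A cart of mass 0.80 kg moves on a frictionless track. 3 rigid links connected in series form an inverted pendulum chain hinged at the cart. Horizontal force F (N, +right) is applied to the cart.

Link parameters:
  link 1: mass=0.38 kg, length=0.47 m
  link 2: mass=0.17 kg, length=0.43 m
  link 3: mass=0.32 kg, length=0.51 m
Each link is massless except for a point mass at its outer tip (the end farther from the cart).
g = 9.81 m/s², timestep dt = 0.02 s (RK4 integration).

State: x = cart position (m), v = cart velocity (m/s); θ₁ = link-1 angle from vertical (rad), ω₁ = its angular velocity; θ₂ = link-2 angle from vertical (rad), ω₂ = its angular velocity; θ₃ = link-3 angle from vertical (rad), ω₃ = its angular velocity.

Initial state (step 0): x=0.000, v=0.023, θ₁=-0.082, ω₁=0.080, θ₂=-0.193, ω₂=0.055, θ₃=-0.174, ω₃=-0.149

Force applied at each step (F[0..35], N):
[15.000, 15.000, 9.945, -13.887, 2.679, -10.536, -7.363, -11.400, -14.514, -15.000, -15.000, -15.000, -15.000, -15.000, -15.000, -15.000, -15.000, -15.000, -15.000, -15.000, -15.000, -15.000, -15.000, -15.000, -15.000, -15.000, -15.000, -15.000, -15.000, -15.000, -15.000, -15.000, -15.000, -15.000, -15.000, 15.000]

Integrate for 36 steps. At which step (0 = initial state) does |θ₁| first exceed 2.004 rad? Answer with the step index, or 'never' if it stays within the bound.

Answer: never

Derivation:
apply F[0]=+15.000 → step 1: x=0.004, v=0.412, θ₁=-0.089, ω₁=-0.734, θ₂=-0.193, ω₂=-0.049, θ₃=-0.177, ω₃=-0.134
apply F[1]=+15.000 → step 2: x=0.017, v=0.803, θ₁=-0.111, ω₁=-1.564, θ₂=-0.195, ω₂=-0.131, θ₃=-0.179, ω₃=-0.121
apply F[2]=+9.945 → step 3: x=0.035, v=1.069, θ₁=-0.149, ω₁=-2.156, θ₂=-0.198, ω₂=-0.185, θ₃=-0.182, ω₃=-0.110
apply F[3]=-13.887 → step 4: x=0.053, v=0.760, θ₁=-0.186, ω₁=-1.560, θ₂=-0.202, ω₂=-0.237, θ₃=-0.184, ω₃=-0.089
apply F[4]=+2.679 → step 5: x=0.070, v=0.859, θ₁=-0.220, ω₁=-1.848, θ₂=-0.207, ω₂=-0.252, θ₃=-0.185, ω₃=-0.072
apply F[5]=-10.536 → step 6: x=0.085, v=0.650, θ₁=-0.253, ω₁=-1.530, θ₂=-0.212, ω₂=-0.243, θ₃=-0.186, ω₃=-0.044
apply F[6]=-7.363 → step 7: x=0.096, v=0.524, θ₁=-0.283, ω₁=-1.411, θ₂=-0.217, ω₂=-0.210, θ₃=-0.187, ω₃=-0.012
apply F[7]=-11.400 → step 8: x=0.105, v=0.312, θ₁=-0.308, ω₁=-1.151, θ₂=-0.220, ω₂=-0.146, θ₃=-0.187, ω₃=0.029
apply F[8]=-14.514 → step 9: x=0.108, v=0.038, θ₁=-0.328, ω₁=-0.796, θ₂=-0.222, ω₂=-0.052, θ₃=-0.186, ω₃=0.080
apply F[9]=-15.000 → step 10: x=0.106, v=-0.241, θ₁=-0.340, ω₁=-0.454, θ₂=-0.222, ω₂=0.064, θ₃=-0.184, ω₃=0.137
apply F[10]=-15.000 → step 11: x=0.099, v=-0.517, θ₁=-0.346, ω₁=-0.132, θ₂=-0.220, ω₂=0.194, θ₃=-0.180, ω₃=0.196
apply F[11]=-15.000 → step 12: x=0.086, v=-0.792, θ₁=-0.345, ω₁=0.182, θ₂=-0.215, ω₂=0.333, θ₃=-0.176, ω₃=0.256
apply F[12]=-15.000 → step 13: x=0.067, v=-1.069, θ₁=-0.339, ω₁=0.500, θ₂=-0.206, ω₂=0.478, θ₃=-0.170, ω₃=0.312
apply F[13]=-15.000 → step 14: x=0.043, v=-1.350, θ₁=-0.325, ω₁=0.835, θ₂=-0.195, ω₂=0.623, θ₃=-0.163, ω₃=0.363
apply F[14]=-15.000 → step 15: x=0.013, v=-1.638, θ₁=-0.305, ω₁=1.200, θ₂=-0.182, ω₂=0.765, θ₃=-0.156, ω₃=0.405
apply F[15]=-15.000 → step 16: x=-0.023, v=-1.936, θ₁=-0.277, ω₁=1.609, θ₂=-0.165, ω₂=0.897, θ₃=-0.147, ω₃=0.435
apply F[16]=-15.000 → step 17: x=-0.065, v=-2.247, θ₁=-0.240, ω₁=2.078, θ₂=-0.146, ω₂=1.011, θ₃=-0.138, ω₃=0.451
apply F[17]=-15.000 → step 18: x=-0.113, v=-2.574, θ₁=-0.193, ω₁=2.623, θ₂=-0.125, ω₂=1.099, θ₃=-0.129, ω₃=0.453
apply F[18]=-15.000 → step 19: x=-0.168, v=-2.920, θ₁=-0.135, ω₁=3.257, θ₂=-0.102, ω₂=1.151, θ₃=-0.120, ω₃=0.443
apply F[19]=-15.000 → step 20: x=-0.230, v=-3.283, θ₁=-0.063, ω₁=3.982, θ₂=-0.079, ω₂=1.168, θ₃=-0.112, ω₃=0.430
apply F[20]=-15.000 → step 21: x=-0.299, v=-3.657, θ₁=0.025, ω₁=4.768, θ₂=-0.055, ω₂=1.168, θ₃=-0.103, ω₃=0.428
apply F[21]=-15.000 → step 22: x=-0.376, v=-4.024, θ₁=0.128, ω₁=5.546, θ₂=-0.032, ω₂=1.204, θ₃=-0.094, ω₃=0.458
apply F[22]=-15.000 → step 23: x=-0.460, v=-4.359, θ₁=0.246, ω₁=6.213, θ₂=-0.006, ω₂=1.357, θ₃=-0.084, ω₃=0.535
apply F[23]=-15.000 → step 24: x=-0.550, v=-4.644, θ₁=0.375, ω₁=6.698, θ₂=0.024, ω₂=1.688, θ₃=-0.072, ω₃=0.666
apply F[24]=-15.000 → step 25: x=-0.645, v=-4.872, θ₁=0.513, ω₁=6.990, θ₂=0.062, ω₂=2.202, θ₃=-0.057, ω₃=0.850
apply F[25]=-15.000 → step 26: x=-0.744, v=-5.048, θ₁=0.654, ω₁=7.126, θ₂=0.113, ω₂=2.857, θ₃=-0.038, ω₃=1.087
apply F[26]=-15.000 → step 27: x=-0.847, v=-5.184, θ₁=0.797, ω₁=7.146, θ₂=0.177, ω₂=3.596, θ₃=-0.013, ω₃=1.386
apply F[27]=-15.000 → step 28: x=-0.952, v=-5.287, θ₁=0.939, ω₁=7.081, θ₂=0.257, ω₂=4.362, θ₃=0.018, ω₃=1.765
apply F[28]=-15.000 → step 29: x=-1.058, v=-5.364, θ₁=1.080, ω₁=6.945, θ₂=0.351, ω₂=5.105, θ₃=0.058, ω₃=2.246
apply F[29]=-15.000 → step 30: x=-1.166, v=-5.422, θ₁=1.217, ω₁=6.750, θ₂=0.460, ω₂=5.784, θ₃=0.109, ω₃=2.851
apply F[30]=-15.000 → step 31: x=-1.275, v=-5.464, θ₁=1.349, ω₁=6.498, θ₂=0.582, ω₂=6.359, θ₃=0.173, ω₃=3.601
apply F[31]=-15.000 → step 32: x=-1.385, v=-5.495, θ₁=1.476, ω₁=6.196, θ₂=0.714, ω₂=6.795, θ₃=0.254, ω₃=4.511
apply F[32]=-15.000 → step 33: x=-1.495, v=-5.518, θ₁=1.597, ω₁=5.842, θ₂=0.853, ω₂=7.058, θ₃=0.354, ω₃=5.585
apply F[33]=-15.000 → step 34: x=-1.605, v=-5.533, θ₁=1.710, ω₁=5.438, θ₂=0.995, ω₂=7.114, θ₃=0.478, ω₃=6.818
apply F[34]=-15.000 → step 35: x=-1.716, v=-5.540, θ₁=1.814, ω₁=4.973, θ₂=1.136, ω₂=6.934, θ₃=0.628, ω₃=8.195
apply F[35]=+15.000 → step 36: x=-1.822, v=-5.070, θ₁=1.914, ω₁=5.058, θ₂=1.265, ω₂=6.035, θ₃=0.801, ω₃=9.146
max |θ₁| = 1.914 ≤ 2.004 over all 37 states.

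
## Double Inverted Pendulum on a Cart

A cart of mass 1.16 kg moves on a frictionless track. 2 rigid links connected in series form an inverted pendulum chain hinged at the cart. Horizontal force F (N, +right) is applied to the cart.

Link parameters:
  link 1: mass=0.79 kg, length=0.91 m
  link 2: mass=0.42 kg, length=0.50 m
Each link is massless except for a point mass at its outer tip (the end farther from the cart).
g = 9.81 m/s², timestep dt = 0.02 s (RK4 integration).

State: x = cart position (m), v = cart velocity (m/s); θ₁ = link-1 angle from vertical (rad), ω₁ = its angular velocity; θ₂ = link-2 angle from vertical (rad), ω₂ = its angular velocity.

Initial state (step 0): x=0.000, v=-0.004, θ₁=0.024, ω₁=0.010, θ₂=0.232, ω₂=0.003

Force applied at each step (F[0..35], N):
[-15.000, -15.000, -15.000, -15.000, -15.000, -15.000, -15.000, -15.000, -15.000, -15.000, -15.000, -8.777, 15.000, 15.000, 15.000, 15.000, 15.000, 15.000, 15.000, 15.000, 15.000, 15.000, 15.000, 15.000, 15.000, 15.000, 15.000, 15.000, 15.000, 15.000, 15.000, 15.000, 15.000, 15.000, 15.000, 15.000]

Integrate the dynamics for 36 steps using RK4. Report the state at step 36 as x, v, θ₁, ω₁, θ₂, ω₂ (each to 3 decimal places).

Answer: x=-0.442, v=4.181, θ₁=2.533, ω₁=7.835, θ₂=0.625, ω₂=5.255

Derivation:
apply F[0]=-15.000 → step 1: x=-0.003, v=-0.267, θ₁=0.027, ω₁=0.283, θ₂=0.233, ω₂=0.120
apply F[1]=-15.000 → step 2: x=-0.011, v=-0.532, θ₁=0.035, ω₁=0.559, θ₂=0.237, ω₂=0.232
apply F[2]=-15.000 → step 3: x=-0.024, v=-0.798, θ₁=0.049, ω₁=0.841, θ₂=0.242, ω₂=0.335
apply F[3]=-15.000 → step 4: x=-0.043, v=-1.066, θ₁=0.069, ω₁=1.131, θ₂=0.250, ω₂=0.426
apply F[4]=-15.000 → step 5: x=-0.067, v=-1.337, θ₁=0.095, ω₁=1.431, θ₂=0.259, ω₂=0.500
apply F[5]=-15.000 → step 6: x=-0.096, v=-1.609, θ₁=0.126, ω₁=1.742, θ₂=0.270, ω₂=0.556
apply F[6]=-15.000 → step 7: x=-0.131, v=-1.880, θ₁=0.164, ω₁=2.062, θ₂=0.281, ω₂=0.591
apply F[7]=-15.000 → step 8: x=-0.171, v=-2.149, θ₁=0.209, ω₁=2.388, θ₂=0.293, ω₂=0.607
apply F[8]=-15.000 → step 9: x=-0.217, v=-2.410, θ₁=0.260, ω₁=2.717, θ₂=0.306, ω₂=0.609
apply F[9]=-15.000 → step 10: x=-0.268, v=-2.658, θ₁=0.317, ω₁=3.040, θ₂=0.318, ω₂=0.607
apply F[10]=-15.000 → step 11: x=-0.323, v=-2.887, θ₁=0.381, ω₁=3.349, θ₂=0.330, ω₂=0.614
apply F[11]=-8.777 → step 12: x=-0.382, v=-3.003, θ₁=0.450, ω₁=3.548, θ₂=0.342, ω₂=0.635
apply F[12]=+15.000 → step 13: x=-0.440, v=-2.772, θ₁=0.520, ω₁=3.429, θ₂=0.355, ω₂=0.611
apply F[13]=+15.000 → step 14: x=-0.493, v=-2.553, θ₁=0.588, ω₁=3.345, θ₂=0.367, ω₂=0.569
apply F[14]=+15.000 → step 15: x=-0.542, v=-2.342, θ₁=0.654, ω₁=3.293, θ₂=0.378, ω₂=0.510
apply F[15]=+15.000 → step 16: x=-0.587, v=-2.137, θ₁=0.720, ω₁=3.269, θ₂=0.387, ω₂=0.435
apply F[16]=+15.000 → step 17: x=-0.627, v=-1.936, θ₁=0.785, ω₁=3.270, θ₂=0.395, ω₂=0.348
apply F[17]=+15.000 → step 18: x=-0.664, v=-1.736, θ₁=0.851, ω₁=3.294, θ₂=0.401, ω₂=0.252
apply F[18]=+15.000 → step 19: x=-0.697, v=-1.535, θ₁=0.917, ω₁=3.337, θ₂=0.405, ω₂=0.150
apply F[19]=+15.000 → step 20: x=-0.726, v=-1.331, θ₁=0.984, ω₁=3.399, θ₂=0.407, ω₂=0.048
apply F[20]=+15.000 → step 21: x=-0.750, v=-1.122, θ₁=1.053, ω₁=3.478, θ₂=0.407, ω₂=-0.050
apply F[21]=+15.000 → step 22: x=-0.770, v=-0.906, θ₁=1.123, ω₁=3.572, θ₂=0.405, ω₂=-0.140
apply F[22]=+15.000 → step 23: x=-0.786, v=-0.682, θ₁=1.196, ω₁=3.681, θ₂=0.401, ω₂=-0.215
apply F[23]=+15.000 → step 24: x=-0.798, v=-0.447, θ₁=1.271, ω₁=3.806, θ₂=0.397, ω₂=-0.270
apply F[24]=+15.000 → step 25: x=-0.804, v=-0.200, θ₁=1.348, ω₁=3.947, θ₂=0.391, ω₂=-0.298
apply F[25]=+15.000 → step 26: x=-0.805, v=0.061, θ₁=1.429, ω₁=4.107, θ₂=0.385, ω₂=-0.292
apply F[26]=+15.000 → step 27: x=-0.802, v=0.338, θ₁=1.513, ω₁=4.286, θ₂=0.379, ω₂=-0.244
apply F[27]=+15.000 → step 28: x=-0.792, v=0.633, θ₁=1.600, ω₁=4.490, θ₂=0.375, ω₂=-0.143
apply F[28]=+15.000 → step 29: x=-0.776, v=0.951, θ₁=1.693, ω₁=4.722, θ₂=0.374, ω₂=0.023
apply F[29]=+15.000 → step 30: x=-0.754, v=1.294, θ₁=1.790, ω₁=4.989, θ₂=0.377, ω₂=0.269
apply F[30]=+15.000 → step 31: x=-0.724, v=1.667, θ₁=1.892, ω₁=5.298, θ₂=0.386, ω₂=0.616
apply F[31]=+15.000 → step 32: x=-0.687, v=2.076, θ₁=2.002, ω₁=5.659, θ₂=0.402, ω₂=1.091
apply F[32]=+15.000 → step 33: x=-0.641, v=2.527, θ₁=2.119, ω₁=6.085, θ₂=0.430, ω₂=1.731
apply F[33]=+15.000 → step 34: x=-0.585, v=3.027, θ₁=2.246, ω₁=6.586, θ₂=0.473, ω₂=2.587
apply F[34]=+15.000 → step 35: x=-0.519, v=3.580, θ₁=2.383, ω₁=7.171, θ₂=0.536, ω₂=3.731
apply F[35]=+15.000 → step 36: x=-0.442, v=4.181, θ₁=2.533, ω₁=7.835, θ₂=0.625, ω₂=5.255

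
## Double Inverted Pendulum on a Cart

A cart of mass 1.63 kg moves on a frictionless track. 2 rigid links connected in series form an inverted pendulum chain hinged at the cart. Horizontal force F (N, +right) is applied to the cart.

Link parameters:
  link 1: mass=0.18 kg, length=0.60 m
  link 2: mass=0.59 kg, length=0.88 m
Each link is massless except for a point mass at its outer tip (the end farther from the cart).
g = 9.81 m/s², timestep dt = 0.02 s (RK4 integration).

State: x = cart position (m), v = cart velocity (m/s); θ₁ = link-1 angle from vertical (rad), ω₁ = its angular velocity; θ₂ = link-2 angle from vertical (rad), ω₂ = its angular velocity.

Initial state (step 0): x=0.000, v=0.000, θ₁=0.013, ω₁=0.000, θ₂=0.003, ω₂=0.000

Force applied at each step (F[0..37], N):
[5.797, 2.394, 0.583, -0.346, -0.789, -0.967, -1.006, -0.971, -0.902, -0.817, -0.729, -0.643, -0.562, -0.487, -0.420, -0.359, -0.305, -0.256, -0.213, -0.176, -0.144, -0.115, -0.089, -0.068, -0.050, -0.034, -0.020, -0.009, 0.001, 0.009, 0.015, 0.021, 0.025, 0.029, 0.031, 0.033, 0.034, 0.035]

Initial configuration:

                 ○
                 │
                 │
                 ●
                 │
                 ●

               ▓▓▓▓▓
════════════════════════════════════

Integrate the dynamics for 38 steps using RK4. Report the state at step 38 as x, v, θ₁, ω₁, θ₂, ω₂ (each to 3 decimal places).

apply F[0]=+5.797 → step 1: x=0.001, v=0.070, θ₁=0.012, ω₁=-0.102, θ₂=0.003, ω₂=-0.009
apply F[1]=+2.394 → step 2: x=0.002, v=0.098, θ₁=0.010, ω₁=-0.137, θ₂=0.003, ω₂=-0.017
apply F[2]=+0.583 → step 3: x=0.004, v=0.105, θ₁=0.007, ω₁=-0.139, θ₂=0.002, ω₂=-0.022
apply F[3]=-0.346 → step 4: x=0.006, v=0.100, θ₁=0.004, ω₁=-0.125, θ₂=0.002, ω₂=-0.026
apply F[4]=-0.789 → step 5: x=0.008, v=0.090, θ₁=0.002, ω₁=-0.106, θ₂=0.001, ω₂=-0.027
apply F[5]=-0.967 → step 6: x=0.010, v=0.078, θ₁=-0.000, ω₁=-0.086, θ₂=0.001, ω₂=-0.027
apply F[6]=-1.006 → step 7: x=0.011, v=0.066, θ₁=-0.002, ω₁=-0.067, θ₂=0.000, ω₂=-0.026
apply F[7]=-0.971 → step 8: x=0.013, v=0.054, θ₁=-0.003, ω₁=-0.051, θ₂=-0.000, ω₂=-0.024
apply F[8]=-0.902 → step 9: x=0.014, v=0.043, θ₁=-0.004, ω₁=-0.036, θ₂=-0.001, ω₂=-0.022
apply F[9]=-0.817 → step 10: x=0.014, v=0.034, θ₁=-0.004, ω₁=-0.025, θ₂=-0.001, ω₂=-0.019
apply F[10]=-0.729 → step 11: x=0.015, v=0.025, θ₁=-0.005, ω₁=-0.015, θ₂=-0.002, ω₂=-0.016
apply F[11]=-0.643 → step 12: x=0.015, v=0.018, θ₁=-0.005, ω₁=-0.007, θ₂=-0.002, ω₂=-0.013
apply F[12]=-0.562 → step 13: x=0.016, v=0.011, θ₁=-0.005, ω₁=-0.001, θ₂=-0.002, ω₂=-0.010
apply F[13]=-0.487 → step 14: x=0.016, v=0.006, θ₁=-0.005, ω₁=0.003, θ₂=-0.002, ω₂=-0.008
apply F[14]=-0.420 → step 15: x=0.016, v=0.001, θ₁=-0.005, ω₁=0.007, θ₂=-0.002, ω₂=-0.005
apply F[15]=-0.359 → step 16: x=0.016, v=-0.003, θ₁=-0.005, ω₁=0.010, θ₂=-0.003, ω₂=-0.003
apply F[16]=-0.305 → step 17: x=0.016, v=-0.006, θ₁=-0.004, ω₁=0.011, θ₂=-0.003, ω₂=-0.001
apply F[17]=-0.256 → step 18: x=0.016, v=-0.009, θ₁=-0.004, ω₁=0.013, θ₂=-0.003, ω₂=0.000
apply F[18]=-0.213 → step 19: x=0.015, v=-0.011, θ₁=-0.004, ω₁=0.013, θ₂=-0.003, ω₂=0.002
apply F[19]=-0.176 → step 20: x=0.015, v=-0.013, θ₁=-0.004, ω₁=0.014, θ₂=-0.002, ω₂=0.003
apply F[20]=-0.144 → step 21: x=0.015, v=-0.015, θ₁=-0.003, ω₁=0.014, θ₂=-0.002, ω₂=0.004
apply F[21]=-0.115 → step 22: x=0.015, v=-0.016, θ₁=-0.003, ω₁=0.014, θ₂=-0.002, ω₂=0.005
apply F[22]=-0.089 → step 23: x=0.014, v=-0.016, θ₁=-0.003, ω₁=0.014, θ₂=-0.002, ω₂=0.005
apply F[23]=-0.068 → step 24: x=0.014, v=-0.017, θ₁=-0.003, ω₁=0.013, θ₂=-0.002, ω₂=0.006
apply F[24]=-0.050 → step 25: x=0.014, v=-0.017, θ₁=-0.002, ω₁=0.013, θ₂=-0.002, ω₂=0.006
apply F[25]=-0.034 → step 26: x=0.013, v=-0.018, θ₁=-0.002, ω₁=0.012, θ₂=-0.002, ω₂=0.007
apply F[26]=-0.020 → step 27: x=0.013, v=-0.018, θ₁=-0.002, ω₁=0.011, θ₂=-0.002, ω₂=0.007
apply F[27]=-0.009 → step 28: x=0.013, v=-0.018, θ₁=-0.002, ω₁=0.011, θ₂=-0.002, ω₂=0.007
apply F[28]=+0.001 → step 29: x=0.012, v=-0.018, θ₁=-0.001, ω₁=0.010, θ₂=-0.001, ω₂=0.007
apply F[29]=+0.009 → step 30: x=0.012, v=-0.017, θ₁=-0.001, ω₁=0.009, θ₂=-0.001, ω₂=0.007
apply F[30]=+0.015 → step 31: x=0.012, v=-0.017, θ₁=-0.001, ω₁=0.009, θ₂=-0.001, ω₂=0.006
apply F[31]=+0.021 → step 32: x=0.011, v=-0.017, θ₁=-0.001, ω₁=0.008, θ₂=-0.001, ω₂=0.006
apply F[32]=+0.025 → step 33: x=0.011, v=-0.016, θ₁=-0.001, ω₁=0.007, θ₂=-0.001, ω₂=0.006
apply F[33]=+0.029 → step 34: x=0.011, v=-0.016, θ₁=-0.001, ω₁=0.007, θ₂=-0.001, ω₂=0.006
apply F[34]=+0.031 → step 35: x=0.010, v=-0.015, θ₁=-0.000, ω₁=0.006, θ₂=-0.001, ω₂=0.005
apply F[35]=+0.033 → step 36: x=0.010, v=-0.015, θ₁=-0.000, ω₁=0.006, θ₂=-0.001, ω₂=0.005
apply F[36]=+0.034 → step 37: x=0.010, v=-0.015, θ₁=-0.000, ω₁=0.005, θ₂=-0.001, ω₂=0.005
apply F[37]=+0.035 → step 38: x=0.009, v=-0.014, θ₁=-0.000, ω₁=0.005, θ₂=-0.000, ω₂=0.005

Answer: x=0.009, v=-0.014, θ₁=-0.000, ω₁=0.005, θ₂=-0.000, ω₂=0.005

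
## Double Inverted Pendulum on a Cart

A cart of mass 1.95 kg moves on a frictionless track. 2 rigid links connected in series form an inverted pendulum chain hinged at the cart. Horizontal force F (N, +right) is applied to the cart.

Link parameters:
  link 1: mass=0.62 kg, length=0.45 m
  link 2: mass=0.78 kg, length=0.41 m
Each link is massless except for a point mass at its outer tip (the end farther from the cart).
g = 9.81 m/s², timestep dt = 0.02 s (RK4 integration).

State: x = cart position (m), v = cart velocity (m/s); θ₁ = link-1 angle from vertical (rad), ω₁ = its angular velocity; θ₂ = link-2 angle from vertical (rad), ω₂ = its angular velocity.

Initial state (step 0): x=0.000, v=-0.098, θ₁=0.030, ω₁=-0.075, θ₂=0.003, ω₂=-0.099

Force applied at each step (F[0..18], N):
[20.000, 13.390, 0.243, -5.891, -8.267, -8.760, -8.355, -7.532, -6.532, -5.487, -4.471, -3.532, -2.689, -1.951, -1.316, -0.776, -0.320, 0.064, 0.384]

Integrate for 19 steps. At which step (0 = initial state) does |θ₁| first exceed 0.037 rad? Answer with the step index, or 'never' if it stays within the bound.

Answer: 6

Derivation:
apply F[0]=+20.000 → step 1: x=0.000, v=0.103, θ₁=0.024, ω₁=-0.495, θ₂=0.001, ω₂=-0.128
apply F[1]=+13.390 → step 2: x=0.003, v=0.238, θ₁=0.012, ω₁=-0.776, θ₂=-0.002, ω₂=-0.148
apply F[2]=+0.243 → step 3: x=0.008, v=0.240, θ₁=-0.004, ω₁=-0.775, θ₂=-0.005, ω₂=-0.156
apply F[3]=-5.891 → step 4: x=0.012, v=0.181, θ₁=-0.018, ω₁=-0.651, θ₂=-0.008, ω₂=-0.151
apply F[4]=-8.267 → step 5: x=0.015, v=0.100, θ₁=-0.029, ω₁=-0.489, θ₂=-0.011, ω₂=-0.136
apply F[5]=-8.760 → step 6: x=0.016, v=0.014, θ₁=-0.038, ω₁=-0.326, θ₂=-0.014, ω₂=-0.112
apply F[6]=-8.355 → step 7: x=0.016, v=-0.065, θ₁=-0.043, ω₁=-0.181, θ₂=-0.016, ω₂=-0.084
apply F[7]=-7.532 → step 8: x=0.014, v=-0.136, θ₁=-0.045, ω₁=-0.058, θ₂=-0.017, ω₂=-0.054
apply F[8]=-6.532 → step 9: x=0.011, v=-0.197, θ₁=-0.045, ω₁=0.042, θ₂=-0.018, ω₂=-0.023
apply F[9]=-5.487 → step 10: x=0.006, v=-0.247, θ₁=-0.044, ω₁=0.118, θ₂=-0.018, ω₂=0.006
apply F[10]=-4.471 → step 11: x=0.001, v=-0.287, θ₁=-0.041, ω₁=0.175, θ₂=-0.018, ω₂=0.032
apply F[11]=-3.532 → step 12: x=-0.005, v=-0.318, θ₁=-0.037, ω₁=0.214, θ₂=-0.017, ω₂=0.056
apply F[12]=-2.689 → step 13: x=-0.012, v=-0.340, θ₁=-0.032, ω₁=0.239, θ₂=-0.015, ω₂=0.076
apply F[13]=-1.951 → step 14: x=-0.019, v=-0.356, θ₁=-0.027, ω₁=0.253, θ₂=-0.014, ω₂=0.092
apply F[14]=-1.316 → step 15: x=-0.026, v=-0.366, θ₁=-0.022, ω₁=0.258, θ₂=-0.012, ω₂=0.105
apply F[15]=-0.776 → step 16: x=-0.033, v=-0.371, θ₁=-0.017, ω₁=0.256, θ₂=-0.009, ω₂=0.115
apply F[16]=-0.320 → step 17: x=-0.041, v=-0.373, θ₁=-0.012, ω₁=0.249, θ₂=-0.007, ω₂=0.122
apply F[17]=+0.064 → step 18: x=-0.048, v=-0.371, θ₁=-0.007, ω₁=0.238, θ₂=-0.005, ω₂=0.126
apply F[18]=+0.384 → step 19: x=-0.056, v=-0.366, θ₁=-0.003, ω₁=0.225, θ₂=-0.002, ω₂=0.128
|θ₁| = 0.038 > 0.037 first at step 6.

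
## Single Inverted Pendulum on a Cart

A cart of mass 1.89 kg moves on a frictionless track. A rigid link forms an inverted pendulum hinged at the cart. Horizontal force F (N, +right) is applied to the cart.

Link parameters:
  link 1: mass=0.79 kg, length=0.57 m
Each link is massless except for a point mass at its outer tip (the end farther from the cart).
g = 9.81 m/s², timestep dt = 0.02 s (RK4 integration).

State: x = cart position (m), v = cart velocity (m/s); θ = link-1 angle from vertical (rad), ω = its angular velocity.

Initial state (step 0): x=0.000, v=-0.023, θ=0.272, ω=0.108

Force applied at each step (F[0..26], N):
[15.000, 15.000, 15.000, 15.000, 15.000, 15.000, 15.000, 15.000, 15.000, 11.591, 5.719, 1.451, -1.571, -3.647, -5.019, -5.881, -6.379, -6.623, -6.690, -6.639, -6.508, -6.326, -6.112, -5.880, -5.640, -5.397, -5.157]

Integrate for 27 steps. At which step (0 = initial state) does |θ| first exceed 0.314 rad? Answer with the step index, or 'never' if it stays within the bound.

Answer: never

Derivation:
apply F[0]=+15.000 → step 1: x=0.001, v=0.110, θ=0.273, ω=-0.025
apply F[1]=+15.000 → step 2: x=0.004, v=0.244, θ=0.271, ω=-0.158
apply F[2]=+15.000 → step 3: x=0.011, v=0.378, θ=0.267, ω=-0.293
apply F[3]=+15.000 → step 4: x=0.020, v=0.512, θ=0.259, ω=-0.431
apply F[4]=+15.000 → step 5: x=0.031, v=0.648, θ=0.249, ω=-0.574
apply F[5]=+15.000 → step 6: x=0.045, v=0.784, θ=0.236, ω=-0.724
apply F[6]=+15.000 → step 7: x=0.063, v=0.923, θ=0.220, ω=-0.883
apply F[7]=+15.000 → step 8: x=0.082, v=1.063, θ=0.201, ω=-1.051
apply F[8]=+15.000 → step 9: x=0.105, v=1.206, θ=0.178, ω=-1.232
apply F[9]=+11.591 → step 10: x=0.130, v=1.315, θ=0.152, ω=-1.365
apply F[10]=+5.719 → step 11: x=0.157, v=1.365, θ=0.124, ω=-1.405
apply F[11]=+1.451 → step 12: x=0.184, v=1.373, θ=0.097, ω=-1.380
apply F[12]=-1.571 → step 13: x=0.212, v=1.350, θ=0.070, ω=-1.311
apply F[13]=-3.647 → step 14: x=0.238, v=1.307, θ=0.044, ω=-1.217
apply F[14]=-5.019 → step 15: x=0.264, v=1.252, θ=0.021, ω=-1.108
apply F[15]=-5.881 → step 16: x=0.288, v=1.189, θ=0.000, ω=-0.994
apply F[16]=-6.379 → step 17: x=0.311, v=1.122, θ=-0.018, ω=-0.880
apply F[17]=-6.623 → step 18: x=0.333, v=1.054, θ=-0.035, ω=-0.770
apply F[18]=-6.690 → step 19: x=0.353, v=0.987, θ=-0.049, ω=-0.667
apply F[19]=-6.639 → step 20: x=0.373, v=0.921, θ=-0.062, ω=-0.571
apply F[20]=-6.508 → step 21: x=0.390, v=0.858, θ=-0.072, ω=-0.483
apply F[21]=-6.326 → step 22: x=0.407, v=0.797, θ=-0.081, ω=-0.403
apply F[22]=-6.112 → step 23: x=0.422, v=0.739, θ=-0.088, ω=-0.332
apply F[23]=-5.880 → step 24: x=0.436, v=0.685, θ=-0.094, ω=-0.268
apply F[24]=-5.640 → step 25: x=0.450, v=0.633, θ=-0.099, ω=-0.211
apply F[25]=-5.397 → step 26: x=0.462, v=0.584, θ=-0.103, ω=-0.161
apply F[26]=-5.157 → step 27: x=0.473, v=0.539, θ=-0.106, ω=-0.117
max |θ| = 0.273 ≤ 0.314 over all 28 states.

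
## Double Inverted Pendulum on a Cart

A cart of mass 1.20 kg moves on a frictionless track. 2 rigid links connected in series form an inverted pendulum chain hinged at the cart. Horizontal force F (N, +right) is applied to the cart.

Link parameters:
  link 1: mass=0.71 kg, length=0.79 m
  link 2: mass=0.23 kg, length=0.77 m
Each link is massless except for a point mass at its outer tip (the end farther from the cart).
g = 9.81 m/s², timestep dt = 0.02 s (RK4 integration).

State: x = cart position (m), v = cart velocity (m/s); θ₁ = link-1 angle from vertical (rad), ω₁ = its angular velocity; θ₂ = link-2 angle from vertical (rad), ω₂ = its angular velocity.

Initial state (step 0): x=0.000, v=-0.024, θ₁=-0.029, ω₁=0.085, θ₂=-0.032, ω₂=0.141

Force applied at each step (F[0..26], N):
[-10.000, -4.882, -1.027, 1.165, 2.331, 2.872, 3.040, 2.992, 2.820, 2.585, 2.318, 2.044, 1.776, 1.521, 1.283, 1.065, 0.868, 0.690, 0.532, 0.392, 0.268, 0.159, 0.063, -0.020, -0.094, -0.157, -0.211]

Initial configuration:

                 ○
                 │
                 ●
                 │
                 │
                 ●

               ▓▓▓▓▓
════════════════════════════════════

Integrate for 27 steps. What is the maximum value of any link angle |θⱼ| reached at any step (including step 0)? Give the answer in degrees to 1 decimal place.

Answer: 1.8°

Derivation:
apply F[0]=-10.000 → step 1: x=-0.002, v=-0.186, θ₁=-0.025, ω₁=0.284, θ₂=-0.029, ω₂=0.140
apply F[1]=-4.882 → step 2: x=-0.007, v=-0.264, θ₁=-0.019, ω₁=0.377, θ₂=-0.026, ω₂=0.138
apply F[2]=-1.027 → step 3: x=-0.012, v=-0.279, θ₁=-0.011, ω₁=0.393, θ₂=-0.024, ω₂=0.135
apply F[3]=+1.165 → step 4: x=-0.017, v=-0.259, θ₁=-0.003, ω₁=0.367, θ₂=-0.021, ω₂=0.130
apply F[4]=+2.331 → step 5: x=-0.022, v=-0.220, θ₁=0.003, ω₁=0.319, θ₂=-0.019, ω₂=0.123
apply F[5]=+2.872 → step 6: x=-0.026, v=-0.173, θ₁=0.009, ω₁=0.263, θ₂=-0.016, ω₂=0.115
apply F[6]=+3.040 → step 7: x=-0.029, v=-0.124, θ₁=0.014, ω₁=0.207, θ₂=-0.014, ω₂=0.106
apply F[7]=+2.992 → step 8: x=-0.031, v=-0.077, θ₁=0.018, ω₁=0.153, θ₂=-0.012, ω₂=0.096
apply F[8]=+2.820 → step 9: x=-0.032, v=-0.033, θ₁=0.020, ω₁=0.104, θ₂=-0.010, ω₂=0.086
apply F[9]=+2.585 → step 10: x=-0.032, v=0.007, θ₁=0.022, ω₁=0.061, θ₂=-0.008, ω₂=0.076
apply F[10]=+2.318 → step 11: x=-0.032, v=0.042, θ₁=0.023, ω₁=0.025, θ₂=-0.007, ω₂=0.066
apply F[11]=+2.044 → step 12: x=-0.031, v=0.073, θ₁=0.023, ω₁=-0.006, θ₂=-0.006, ω₂=0.056
apply F[12]=+1.776 → step 13: x=-0.029, v=0.099, θ₁=0.022, ω₁=-0.031, θ₂=-0.005, ω₂=0.046
apply F[13]=+1.521 → step 14: x=-0.027, v=0.121, θ₁=0.022, ω₁=-0.051, θ₂=-0.004, ω₂=0.038
apply F[14]=+1.283 → step 15: x=-0.024, v=0.139, θ₁=0.020, ω₁=-0.067, θ₂=-0.003, ω₂=0.029
apply F[15]=+1.065 → step 16: x=-0.021, v=0.154, θ₁=0.019, ω₁=-0.079, θ₂=-0.003, ω₂=0.022
apply F[16]=+0.868 → step 17: x=-0.018, v=0.166, θ₁=0.017, ω₁=-0.087, θ₂=-0.002, ω₂=0.014
apply F[17]=+0.690 → step 18: x=-0.015, v=0.175, θ₁=0.016, ω₁=-0.093, θ₂=-0.002, ω₂=0.008
apply F[18]=+0.532 → step 19: x=-0.011, v=0.181, θ₁=0.014, ω₁=-0.096, θ₂=-0.002, ω₂=0.003
apply F[19]=+0.392 → step 20: x=-0.008, v=0.186, θ₁=0.012, ω₁=-0.098, θ₂=-0.002, ω₂=-0.002
apply F[20]=+0.268 → step 21: x=-0.004, v=0.189, θ₁=0.010, ω₁=-0.098, θ₂=-0.002, ω₂=-0.007
apply F[21]=+0.159 → step 22: x=0.000, v=0.190, θ₁=0.008, ω₁=-0.096, θ₂=-0.002, ω₂=-0.011
apply F[22]=+0.063 → step 23: x=0.004, v=0.190, θ₁=0.006, ω₁=-0.094, θ₂=-0.003, ω₂=-0.014
apply F[23]=-0.020 → step 24: x=0.008, v=0.189, θ₁=0.004, ω₁=-0.091, θ₂=-0.003, ω₂=-0.016
apply F[24]=-0.094 → step 25: x=0.011, v=0.187, θ₁=0.002, ω₁=-0.087, θ₂=-0.003, ω₂=-0.018
apply F[25]=-0.157 → step 26: x=0.015, v=0.184, θ₁=0.001, ω₁=-0.082, θ₂=-0.004, ω₂=-0.020
apply F[26]=-0.211 → step 27: x=0.019, v=0.180, θ₁=-0.001, ω₁=-0.078, θ₂=-0.004, ω₂=-0.021
Max |angle| over trajectory = 0.032 rad = 1.8°.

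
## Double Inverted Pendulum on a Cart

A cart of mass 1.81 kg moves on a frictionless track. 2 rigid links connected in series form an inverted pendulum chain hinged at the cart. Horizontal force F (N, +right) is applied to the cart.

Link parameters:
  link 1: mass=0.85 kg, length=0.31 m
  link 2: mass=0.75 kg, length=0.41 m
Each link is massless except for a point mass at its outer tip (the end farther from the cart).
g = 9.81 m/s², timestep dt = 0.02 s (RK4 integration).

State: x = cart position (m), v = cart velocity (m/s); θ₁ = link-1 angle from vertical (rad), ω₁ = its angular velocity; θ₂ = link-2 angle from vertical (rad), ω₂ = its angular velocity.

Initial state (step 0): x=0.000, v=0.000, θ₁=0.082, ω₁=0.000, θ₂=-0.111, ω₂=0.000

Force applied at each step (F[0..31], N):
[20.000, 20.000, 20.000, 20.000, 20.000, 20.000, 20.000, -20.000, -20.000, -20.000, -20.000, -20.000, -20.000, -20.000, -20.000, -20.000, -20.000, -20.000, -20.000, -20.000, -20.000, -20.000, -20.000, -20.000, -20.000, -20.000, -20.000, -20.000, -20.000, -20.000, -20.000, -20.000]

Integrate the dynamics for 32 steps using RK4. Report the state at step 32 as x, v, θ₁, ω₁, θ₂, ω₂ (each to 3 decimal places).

apply F[0]=+20.000 → step 1: x=0.002, v=0.206, θ₁=0.077, ω₁=-0.504, θ₂=-0.113, ω₂=-0.180
apply F[1]=+20.000 → step 2: x=0.008, v=0.415, θ₁=0.062, ω₁=-1.027, θ₂=-0.118, ω₂=-0.349
apply F[2]=+20.000 → step 3: x=0.019, v=0.628, θ₁=0.036, ω₁=-1.590, θ₂=-0.127, ω₂=-0.498
apply F[3]=+20.000 → step 4: x=0.033, v=0.846, θ₁=-0.002, ω₁=-2.211, θ₂=-0.138, ω₂=-0.617
apply F[4]=+20.000 → step 5: x=0.053, v=1.070, θ₁=-0.053, ω₁=-2.903, θ₂=-0.151, ω₂=-0.696
apply F[5]=+20.000 → step 6: x=0.076, v=1.299, θ₁=-0.119, ω₁=-3.669, θ₂=-0.165, ω₂=-0.733
apply F[6]=+20.000 → step 7: x=0.105, v=1.527, θ₁=-0.200, ω₁=-4.492, θ₂=-0.180, ω₂=-0.738
apply F[7]=-20.000 → step 8: x=0.133, v=1.332, θ₁=-0.286, ω₁=-4.054, θ₂=-0.195, ω₂=-0.706
apply F[8]=-20.000 → step 9: x=0.158, v=1.152, θ₁=-0.364, ω₁=-3.757, θ₂=-0.208, ω₂=-0.623
apply F[9]=-20.000 → step 10: x=0.179, v=0.985, θ₁=-0.437, ω₁=-3.588, θ₂=-0.219, ω₂=-0.490
apply F[10]=-20.000 → step 11: x=0.197, v=0.828, θ₁=-0.508, ω₁=-3.532, θ₂=-0.227, ω₂=-0.310
apply F[11]=-20.000 → step 12: x=0.212, v=0.678, θ₁=-0.579, ω₁=-3.572, θ₂=-0.231, ω₂=-0.091
apply F[12]=-20.000 → step 13: x=0.225, v=0.531, θ₁=-0.651, ω₁=-3.693, θ₂=-0.231, ω₂=0.158
apply F[13]=-20.000 → step 14: x=0.234, v=0.384, θ₁=-0.727, ω₁=-3.880, θ₂=-0.225, ω₂=0.428
apply F[14]=-20.000 → step 15: x=0.240, v=0.235, θ₁=-0.807, ω₁=-4.117, θ₂=-0.214, ω₂=0.706
apply F[15]=-20.000 → step 16: x=0.243, v=0.080, θ₁=-0.892, ω₁=-4.393, θ₂=-0.197, ω₂=0.981
apply F[16]=-20.000 → step 17: x=0.243, v=-0.083, θ₁=-0.983, ω₁=-4.698, θ₂=-0.174, ω₂=1.237
apply F[17]=-20.000 → step 18: x=0.240, v=-0.255, θ₁=-1.080, ω₁=-5.028, θ₂=-0.147, ω₂=1.463
apply F[18]=-20.000 → step 19: x=0.233, v=-0.438, θ₁=-1.184, ω₁=-5.385, θ₂=-0.116, ω₂=1.644
apply F[19]=-20.000 → step 20: x=0.222, v=-0.634, θ₁=-1.296, ω₁=-5.777, θ₂=-0.082, ω₂=1.768
apply F[20]=-20.000 → step 21: x=0.207, v=-0.845, θ₁=-1.415, ω₁=-6.221, θ₂=-0.046, ω₂=1.820
apply F[21]=-20.000 → step 22: x=0.188, v=-1.074, θ₁=-1.545, ω₁=-6.742, θ₂=-0.010, ω₂=1.781
apply F[22]=-20.000 → step 23: x=0.164, v=-1.325, θ₁=-1.686, ω₁=-7.380, θ₂=0.024, ω₂=1.623
apply F[23]=-20.000 → step 24: x=0.135, v=-1.609, θ₁=-1.841, ω₁=-8.196, θ₂=0.054, ω₂=1.301
apply F[24]=-20.000 → step 25: x=0.099, v=-1.939, θ₁=-2.016, ω₁=-9.292, θ₂=0.075, ω₂=0.749
apply F[25]=-20.000 → step 26: x=0.057, v=-2.342, θ₁=-2.216, ω₁=-10.830, θ₂=0.082, ω₂=-0.145
apply F[26]=-20.000 → step 27: x=0.005, v=-2.854, θ₁=-2.453, ω₁=-13.072, θ₂=0.066, ω₂=-1.545
apply F[27]=-20.000 → step 28: x=-0.058, v=-3.498, θ₁=-2.745, ω₁=-16.242, θ₂=0.015, ω₂=-3.587
apply F[28]=-20.000 → step 29: x=-0.134, v=-4.055, θ₁=-3.103, ω₁=-19.260, θ₂=-0.078, ω₂=-5.605
apply F[29]=-20.000 → step 30: x=-0.216, v=-3.964, θ₁=-3.490, ω₁=-18.775, θ₂=-0.193, ω₂=-5.417
apply F[30]=-20.000 → step 31: x=-0.290, v=-3.484, θ₁=-3.839, ω₁=-16.000, θ₂=-0.282, ω₂=-3.396
apply F[31]=-20.000 → step 32: x=-0.356, v=-3.087, θ₁=-4.133, ω₁=-13.545, θ₂=-0.328, ω₂=-1.209

Answer: x=-0.356, v=-3.087, θ₁=-4.133, ω₁=-13.545, θ₂=-0.328, ω₂=-1.209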